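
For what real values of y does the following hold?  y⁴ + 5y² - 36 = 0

y = -2 or y = 2

Let u = y². The equation becomes u² + 5u - 36 = 0.
Factor: (u + 9)(u - 4) = 0, so u = -9 or u = 4.
y² = -9 < 0 has no real solution.
y² = 4 gives y = ±2.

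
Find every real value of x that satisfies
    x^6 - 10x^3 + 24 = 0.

Let u = x^3. The equation becomes u^2 - 10u + 24 = 0.
Factor: (u - 6)(u - 4) = 0, so u = 6 or u = 4.
x^3 = 6 gives x = (6)^(1/3) ~= 1.8171.
x^3 = 4 gives x = (4)^(1/3) ~= 1.5874.

x = 1.5874 or x = 1.8171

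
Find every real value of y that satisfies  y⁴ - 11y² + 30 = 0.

Let u = y². The equation becomes u² - 11u + 30 = 0.
Factor: (u - 5)(u - 6) = 0, so u = 5 or u = 6.
y² = 5 gives y = ±√(5) ≈ ±2.2361.
y² = 6 gives y = ±√(6) ≈ ±2.4495.

y = -2.4495 or y = -2.2361 or y = 2.2361 or y = 2.4495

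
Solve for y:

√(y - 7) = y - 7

y = 7 or y = 8

Square both sides: y - 7 = (y - 7)².
Expand and rearrange: y² - 15y + 56 = 0.
Solving gives y = 8 or y = 7.
Check each candidate in the original equation:
  y = 8: √(1) = 1, while y - 7 = 1 — valid.
  y = 7: √(0) = 0, while y - 7 = 0 — valid.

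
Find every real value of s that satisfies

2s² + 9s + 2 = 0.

s = -4.2656 or s = -0.2344

Discriminant: (9)² − 4·2·2 = 65.
Quadratic formula: s = (-9 ± √65) / 4.
So s = -9/4 + √(65)/4 ≈ -0.2344 or s = -9/4 - √(65)/4 ≈ -4.2656.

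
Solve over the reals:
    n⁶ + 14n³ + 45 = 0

n = -2.0801 or n = -1.71

Let u = n³. The equation becomes u² + 14u + 45 = 0.
Factor: (u + 5)(u + 9) = 0, so u = -5 or u = -9.
n³ = -5 gives n = -∛(5) ≈ -1.71.
n³ = -9 gives n = -∛(9) ≈ -2.0801.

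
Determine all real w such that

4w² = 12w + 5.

Rearrange to standard form: 4w² - 12w - 5 = 0.
Discriminant: (-12)² − 4·4·(-5) = 224.
Quadratic formula: w = (12 ± √224) / 8.
So w = 3/2 + √(14)/2 ≈ 3.3708 or w = 3/2 - √(14)/2 ≈ -0.3708.

w = -0.3708 or w = 3.3708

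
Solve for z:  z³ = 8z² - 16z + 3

z = 0.2087 or z = 3 or z = 4.7913

Rearrange: z³ - 8z² + 16z - 3 = 0.
Possible rational roots are divisors of -3. Testing z = 3 gives 0, so (z - 3) is a factor.
Divide: z³ - 8z² + 16z - 3 = (z - 3)(z² - 5z + 1).
Apply the quadratic formula to z² - 5z + 1 = 0: z = (5 ± √21)/2, i.e. z ≈ 4.7913 or z ≈ 0.2087.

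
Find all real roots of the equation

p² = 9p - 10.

Rearrange to standard form: p² - 9p + 10 = 0.
Discriminant: (-9)² − 4·1·10 = 41.
Quadratic formula: p = (9 ± √41) / 2.
So p = √(41)/2 + 9/2 ≈ 7.7016 or p = 9/2 - √(41)/2 ≈ 1.2984.

p = 1.2984 or p = 7.7016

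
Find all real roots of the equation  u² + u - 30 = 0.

u = -6 or u = 5

Factor: (u - 5)(u + 6) = 0.
So u = 5 or u = -6.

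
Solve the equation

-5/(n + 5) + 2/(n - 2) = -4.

Multiply both sides by (n + 5)(n - 2):
-5(n - 2) + 2(n + 5) = -4(n + 5)(n - 2).
Expand and collect terms: -4n² - 9n + 20 = 0.
By the quadratic formula, n = (9 ± √401) / -8, so n ≈ -3.6281 or n ≈ 1.3781.
Neither value makes a denominator zero (n ≠ -5, n ≠ 2), so both are valid.

n = -3.6281 or n = 1.3781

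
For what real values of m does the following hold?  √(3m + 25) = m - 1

m = 8

Square both sides: 3m + 25 = (m - 1)².
Expand and rearrange: m² - 5m - 24 = 0.
Solving gives m = 8 or m = -3.
Check each candidate in the original equation:
  m = 8: √(49) = 7, while m - 1 = 7 — valid.
  m = -3: √(16) = 4, while m - 1 = -4 — extraneous.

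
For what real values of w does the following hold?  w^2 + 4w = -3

Bring every term to one side: w^2 + 4w + 3 = 0.
Factor: (w + 1)(w + 3) = 0.
So w = -1 or w = -3.

w = -3 or w = -1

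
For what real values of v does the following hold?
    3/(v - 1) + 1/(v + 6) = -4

Multiply both sides by (v - 1)(v + 6):
3(v + 6) + (v - 1) = -4(v - 1)(v + 6).
Expand and collect terms: -4v^2 - 24v + 7 = 0.
By the quadratic formula, v = (24 +/- sqrt(688)) / -8, so v ~= -6.2787 or v ~= 0.2787.
Neither value makes a denominator zero (v != 1, v != -6), so both are valid.

v = -6.2787 or v = 0.2787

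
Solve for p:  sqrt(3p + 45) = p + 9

Square both sides: 3p + 45 = (p + 9)^2.
Expand and rearrange: p^2 + 15p + 36 = 0.
Solving gives p = -3 or p = -12.
Check each candidate in the original equation:
  p = -3: sqrt(36) = 6, while p + 9 = 6 — valid.
  p = -12: sqrt(9) = 3, while p + 9 = -3 — extraneous.

p = -3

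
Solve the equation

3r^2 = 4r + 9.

Rearrange to standard form: 3r^2 - 4r - 9 = 0.
Discriminant: (-4)^2 - 4*3*(-9) = 124.
Quadratic formula: r = (4 +/- sqrt(124)) / 6.
So r = 2/3 + sqrt(31)/3 ~= 2.5226 or r = 2/3 - sqrt(31)/3 ~= -1.1893.

r = -1.1893 or r = 2.5226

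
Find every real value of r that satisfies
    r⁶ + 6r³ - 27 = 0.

r = -2.0801 or r = 1.4422

Let u = r³. The equation becomes u² + 6u - 27 = 0.
Factor: (u + 9)(u - 3) = 0, so u = -9 or u = 3.
r³ = -9 gives r = -∛(9) ≈ -2.0801.
r³ = 3 gives r = ∛(3) ≈ 1.4422.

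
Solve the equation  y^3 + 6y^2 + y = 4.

y = -5.7016 or y = -1 or y = 0.7016

Rearrange: y^3 + 6y^2 + y - 4 = 0.
Possible rational roots are divisors of -4. Testing y = -1 gives 0, so (y + 1) is a factor.
Divide: y^3 + 6y^2 + y - 4 = (y + 1)(y^2 + 5y - 4).
Apply the quadratic formula to y^2 + 5y - 4 = 0: y = (-5 +/- sqrt(41))/2, i.e. y ~= 0.7016 or y ~= -5.7016.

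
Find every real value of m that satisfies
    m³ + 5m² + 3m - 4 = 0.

m = -4 or m = -1.618 or m = 0.618

Possible rational roots are divisors of -4. Testing m = -4 gives 0, so (m + 4) is a factor.
Divide: m³ + 5m² + 3m - 4 = (m + 4)(m² + m - 1).
Apply the quadratic formula to m² + m - 1 = 0: m = (-1 ± √5)/2, i.e. m ≈ 0.618 or m ≈ -1.618.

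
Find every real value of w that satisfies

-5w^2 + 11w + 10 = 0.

w = -0.6916 or w = 2.8916

Discriminant: (11)^2 - 4*(-5)*10 = 321.
Quadratic formula: w = (-11 +/- sqrt(321)) / (-10).
So w = 11/10 - sqrt(321)/10 ~= -0.6916 or w = 11/10 + sqrt(321)/10 ~= 2.8916.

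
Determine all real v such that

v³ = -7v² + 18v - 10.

v = -9.099 or v = 1 or v = 1.099

Rearrange: v³ + 7v² - 18v + 10 = 0.
Possible rational roots are divisors of 10. Testing v = 1 gives 0, so (v - 1) is a factor.
Divide: v³ + 7v² - 18v + 10 = (v - 1)(v² + 8v - 10).
Apply the quadratic formula to v² + 8v - 10 = 0: v = (-8 ± √104)/2, i.e. v ≈ 1.099 or v ≈ -9.099.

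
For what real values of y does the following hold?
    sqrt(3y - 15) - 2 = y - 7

y = 5 or y = 8

Isolate the radical: sqrt(3y - 15) = y - 5.
Square both sides: 3y - 15 = (y - 5)^2.
Expand and rearrange: y^2 - 13y + 40 = 0.
Solving gives y = 8 or y = 5.
Check each candidate in the original equation:
  y = 8: sqrt(9) = 3, while y - 5 = 3 — valid.
  y = 5: sqrt(0) = 0, while y - 5 = 0 — valid.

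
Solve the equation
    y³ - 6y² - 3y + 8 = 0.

y = -1.2749 or y = 1 or y = 6.2749

Possible rational roots are divisors of 8. Testing y = 1 gives 0, so (y - 1) is a factor.
Divide: y³ - 6y² - 3y + 8 = (y - 1)(y² - 5y - 8).
Apply the quadratic formula to y² - 5y - 8 = 0: y = (5 ± √57)/2, i.e. y ≈ 6.2749 or y ≈ -1.2749.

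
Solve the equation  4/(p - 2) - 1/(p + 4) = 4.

p = -4.2154 or p = 2.9654

Multiply both sides by (p - 2)(p + 4):
4(p + 4) - (p - 2) = 4(p - 2)(p + 4).
Expand and collect terms: 4p^2 + 5p - 50 = 0.
By the quadratic formula, p = (-5 +/- sqrt(825)) / 8, so p ~= 2.9654 or p ~= -4.2154.
Neither value makes a denominator zero (p != 2, p != -4), so both are valid.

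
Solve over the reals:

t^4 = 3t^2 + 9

t = -2.2032 or t = 2.2032

Let u = t^2. The equation becomes u^2 - 3u - 9 = 0.
By the quadratic formula, u = 3/2 + 3*sqrt(5)/2 or u = 3/2 - 3*sqrt(5)/2.
t^2 = 3/2 + 3*sqrt(5)/2 gives t = +/-sqrt(3/2 + 3*sqrt(5)/2) ~= +/-2.2032.
t^2 = 3/2 - 3*sqrt(5)/2 < 0 has no real solution.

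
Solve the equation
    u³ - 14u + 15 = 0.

Possible rational roots are divisors of 15. Testing u = 3 gives 0, so (u - 3) is a factor.
Divide: u³ - 14u + 15 = (u - 3)(u² + 3u - 5).
Apply the quadratic formula to u² + 3u - 5 = 0: u = (-3 ± √29)/2, i.e. u ≈ 1.1926 or u ≈ -4.1926.

u = -4.1926 or u = 1.1926 or u = 3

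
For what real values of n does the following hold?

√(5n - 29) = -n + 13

Square both sides: 5n - 29 = (-n + 13)².
Expand and rearrange: n² - 31n + 198 = 0.
Solving gives n = 22 or n = 9.
Check each candidate in the original equation:
  n = 22: √(81) = 9, while -n + 13 = -9 — extraneous.
  n = 9: √(16) = 4, while -n + 13 = 4 — valid.

n = 9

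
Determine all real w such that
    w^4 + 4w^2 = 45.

w = -2.2361 or w = 2.2361

Let u = w^2. The equation becomes u^2 + 4u - 45 = 0.
Factor: (u + 9)(u - 5) = 0, so u = -9 or u = 5.
w^2 = -9 < 0 has no real solution.
w^2 = 5 gives w = +/-sqrt(5) ~= +/-2.2361.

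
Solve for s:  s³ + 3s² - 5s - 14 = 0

s = -3.1926 or s = -2 or s = 2.1926

Possible rational roots are divisors of -14. Testing s = -2 gives 0, so (s + 2) is a factor.
Divide: s³ + 3s² - 5s - 14 = (s + 2)(s² + s - 7).
Apply the quadratic formula to s² + s - 7 = 0: s = (-1 ± √29)/2, i.e. s ≈ 2.1926 or s ≈ -3.1926.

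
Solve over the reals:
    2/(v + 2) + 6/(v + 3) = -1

v = -10.772 or v = -2.228

Multiply both sides by (v + 2)(v + 3):
2(v + 3) + 6(v + 2) = -(v + 2)(v + 3).
Expand and collect terms: -v^2 - 13v - 24 = 0.
By the quadratic formula, v = (13 +/- sqrt(73)) / -2, so v ~= -10.772 or v ~= -2.228.
Neither value makes a denominator zero (v != -2, v != -3), so both are valid.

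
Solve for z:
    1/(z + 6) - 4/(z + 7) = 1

Multiply both sides by (z + 6)(z + 7):
(z + 7) - 4(z + 6) = (z + 6)(z + 7).
Expand and collect terms: z^2 + 16z + 59 = 0.
By the quadratic formula, z = (-16 +/- sqrt(20)) / 2, so z ~= -5.7639 or z ~= -10.2361.
Neither value makes a denominator zero (z != -6, z != -7), so both are valid.

z = -10.2361 or z = -5.7639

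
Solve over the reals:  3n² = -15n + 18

n = -6 or n = 1

Bring every term to one side: 3n² + 15n - 18 = 0.
Factor: 3(n + 6)(n - 1) = 0.
So n = -6 or n = 1.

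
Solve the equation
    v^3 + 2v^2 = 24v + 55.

Rearrange: v^3 + 2v^2 - 24v - 55 = 0.
Possible rational roots are divisors of -55. Testing v = 5 gives 0, so (v - 5) is a factor.
Divide: v^3 + 2v^2 - 24v - 55 = (v - 5)(v^2 + 7v + 11).
Apply the quadratic formula to v^2 + 7v + 11 = 0: v = (-7 +/- sqrt(5))/2, i.e. v ~= -2.382 or v ~= -4.618.

v = -4.618 or v = -2.382 or v = 5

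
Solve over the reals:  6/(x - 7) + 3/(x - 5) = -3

Multiply both sides by (x - 7)(x - 5):
6(x - 5) + 3(x - 7) = -3(x - 7)(x - 5).
Expand and collect terms: -3x^2 + 27x - 54 = 0.
Factor or apply the quadratic formula: x = 3 or x = 6.
Neither value makes a denominator zero (x != 7, x != 5), so both are valid.

x = 3 or x = 6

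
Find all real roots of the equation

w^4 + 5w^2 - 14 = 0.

Let u = w^2. The equation becomes u^2 + 5u - 14 = 0.
Factor: (u - 2)(u + 7) = 0, so u = 2 or u = -7.
w^2 = 2 gives w = +/-sqrt(2) ~= +/-1.4142.
w^2 = -7 < 0 has no real solution.

w = -1.4142 or w = 1.4142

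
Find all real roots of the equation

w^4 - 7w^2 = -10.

Let u = w^2. The equation becomes u^2 - 7u + 10 = 0.
Factor: (u - 2)(u - 5) = 0, so u = 2 or u = 5.
w^2 = 2 gives w = +/-sqrt(2) ~= +/-1.4142.
w^2 = 5 gives w = +/-sqrt(5) ~= +/-2.2361.

w = -2.2361 or w = -1.4142 or w = 1.4142 or w = 2.2361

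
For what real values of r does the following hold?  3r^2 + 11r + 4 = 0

Discriminant: (11)^2 - 4*3*4 = 73.
Quadratic formula: r = (-11 +/- sqrt(73)) / 6.
So r = -11/6 + sqrt(73)/6 ~= -0.4093 or r = -11/6 - sqrt(73)/6 ~= -3.2573.

r = -3.2573 or r = -0.4093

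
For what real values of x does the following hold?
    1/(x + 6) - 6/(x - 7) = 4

Multiply both sides by (x + 6)(x - 7):
(x - 7) - 6(x + 6) = 4(x + 6)(x - 7).
Expand and collect terms: 4x² + x - 125 = 0.
By the quadratic formula, x = (-1 ± √2001) / 8, so x ≈ 5.4666 or x ≈ -5.7166.
Neither value makes a denominator zero (x ≠ -6, x ≠ 7), so both are valid.

x = -5.7166 or x = 5.4666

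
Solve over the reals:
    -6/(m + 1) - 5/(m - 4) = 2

Multiply both sides by (m + 1)(m - 4):
-6(m - 4) - 5(m + 1) = 2(m + 1)(m - 4).
Expand and collect terms: 2m² + 5m - 27 = 0.
By the quadratic formula, m = (-5 ± √241) / 4, so m ≈ 2.631 or m ≈ -5.131.
Neither value makes a denominator zero (m ≠ -1, m ≠ 4), so both are valid.

m = -5.131 or m = 2.631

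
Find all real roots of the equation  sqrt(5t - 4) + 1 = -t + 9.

t = 4

Isolate the radical: sqrt(5t - 4) = -t + 8.
Square both sides: 5t - 4 = (-t + 8)^2.
Expand and rearrange: t^2 - 21t + 68 = 0.
Solving gives t = 17 or t = 4.
Check each candidate in the original equation:
  t = 17: sqrt(81) = 9, while -t + 8 = -9 — extraneous.
  t = 4: sqrt(16) = 4, while -t + 8 = 4 — valid.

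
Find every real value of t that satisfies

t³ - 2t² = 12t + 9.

Rearrange: t³ - 2t² - 12t - 9 = 0.
Possible rational roots are divisors of -9. Testing t = -1 gives 0, so (t + 1) is a factor.
Divide: t³ - 2t² - 12t - 9 = (t + 1)(t² - 3t - 9).
Apply the quadratic formula to t² - 3t - 9 = 0: t = (3 ± √45)/2, i.e. t ≈ 4.8541 or t ≈ -1.8541.

t = -1.8541 or t = -1 or t = 4.8541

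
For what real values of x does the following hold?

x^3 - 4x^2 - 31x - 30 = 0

Possible rational roots are divisors of -30. Testing x = -3 gives 0, so (x + 3) is a factor.
Divide: x^3 - 4x^2 - 31x - 30 = (x + 3)(x^2 - 7x - 10).
Apply the quadratic formula to x^2 - 7x - 10 = 0: x = (7 +/- sqrt(89))/2, i.e. x ~= 8.217 or x ~= -1.217.

x = -3 or x = -1.217 or x = 8.217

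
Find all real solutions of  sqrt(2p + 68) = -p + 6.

Square both sides: 2p + 68 = (-p + 6)^2.
Expand and rearrange: p^2 - 14p - 32 = 0.
Solving gives p = 16 or p = -2.
Check each candidate in the original equation:
  p = 16: sqrt(100) = 10, while -p + 6 = -10 — extraneous.
  p = -2: sqrt(64) = 8, while -p + 6 = 8 — valid.

p = -2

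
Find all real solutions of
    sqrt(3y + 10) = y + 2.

Square both sides: 3y + 10 = (y + 2)^2.
Expand and rearrange: y^2 + y - 6 = 0.
Solving gives y = 2 or y = -3.
Check each candidate in the original equation:
  y = 2: sqrt(16) = 4, while y + 2 = 4 — valid.
  y = -3: sqrt(1) = 1, while y + 2 = -1 — extraneous.

y = 2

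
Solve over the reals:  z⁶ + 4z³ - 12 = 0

z = -1.8171 or z = 1.2599

Let u = z³. The equation becomes u² + 4u - 12 = 0.
Factor: (u - 2)(u + 6) = 0, so u = 2 or u = -6.
z³ = 2 gives z = ∛(2) ≈ 1.2599.
z³ = -6 gives z = -∛(6) ≈ -1.8171.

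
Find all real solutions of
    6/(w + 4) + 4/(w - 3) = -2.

w = -7.6904 or w = 1.6904

Multiply both sides by (w + 4)(w - 3):
6(w - 3) + 4(w + 4) = -2(w + 4)(w - 3).
Expand and collect terms: -2w² - 12w + 26 = 0.
By the quadratic formula, w = (12 ± √352) / -4, so w ≈ -7.6904 or w ≈ 1.6904.
Neither value makes a denominator zero (w ≠ -4, w ≠ 3), so both are valid.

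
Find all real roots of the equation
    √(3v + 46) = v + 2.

v = 6

Square both sides: 3v + 46 = (v + 2)².
Expand and rearrange: v² + v - 42 = 0.
Solving gives v = 6 or v = -7.
Check each candidate in the original equation:
  v = 6: √(64) = 8, while v + 2 = 8 — valid.
  v = -7: √(25) = 5, while v + 2 = -5 — extraneous.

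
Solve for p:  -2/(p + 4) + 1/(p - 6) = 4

Multiply both sides by (p + 4)(p - 6):
-2(p - 6) + (p + 4) = 4(p + 4)(p - 6).
Expand and collect terms: 4p^2 - 7p - 112 = 0.
By the quadratic formula, p = (7 +/- sqrt(1841)) / 8, so p ~= 6.2384 or p ~= -4.4884.
Neither value makes a denominator zero (p != -4, p != 6), so both are valid.

p = -4.4884 or p = 6.2384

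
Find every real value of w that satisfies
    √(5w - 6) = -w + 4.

w = 2

Square both sides: 5w - 6 = (-w + 4)².
Expand and rearrange: w² - 13w + 22 = 0.
Solving gives w = 11 or w = 2.
Check each candidate in the original equation:
  w = 11: √(49) = 7, while -w + 4 = -7 — extraneous.
  w = 2: √(4) = 2, while -w + 4 = 2 — valid.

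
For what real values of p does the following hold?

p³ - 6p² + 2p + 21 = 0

p = -1.5414 or p = 3 or p = 4.5414

Possible rational roots are divisors of 21. Testing p = 3 gives 0, so (p - 3) is a factor.
Divide: p³ - 6p² + 2p + 21 = (p - 3)(p² - 3p - 7).
Apply the quadratic formula to p² - 3p - 7 = 0: p = (3 ± √37)/2, i.e. p ≈ 4.5414 or p ≈ -1.5414.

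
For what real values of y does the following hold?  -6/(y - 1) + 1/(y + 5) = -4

y = -5.2013 or y = 2.4513

Multiply both sides by (y - 1)(y + 5):
-6(y + 5) + (y - 1) = -4(y - 1)(y + 5).
Expand and collect terms: -4y^2 - 11y + 51 = 0.
By the quadratic formula, y = (11 +/- sqrt(937)) / -8, so y ~= -5.2013 or y ~= 2.4513.
Neither value makes a denominator zero (y != 1, y != -5), so both are valid.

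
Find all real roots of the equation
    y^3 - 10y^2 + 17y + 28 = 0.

Possible rational roots are divisors of 28. Testing y = 4 gives 0, so (y - 4) is a factor.
Divide: y^3 - 10y^2 + 17y + 28 = (y - 4)(y^2 - 6y - 7).
Factor the quadratic: y = 7 or y = -1.

y = -1 or y = 4 or y = 7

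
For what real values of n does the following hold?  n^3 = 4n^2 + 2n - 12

Rearrange: n^3 - 4n^2 - 2n + 12 = 0.
Possible rational roots are divisors of 12. Testing n = 2 gives 0, so (n - 2) is a factor.
Divide: n^3 - 4n^2 - 2n + 12 = (n - 2)(n^2 - 2n - 6).
Apply the quadratic formula to n^2 - 2n - 6 = 0: n = (2 +/- sqrt(28))/2, i.e. n ~= 3.6458 or n ~= -1.6458.

n = -1.6458 or n = 2 or n = 3.6458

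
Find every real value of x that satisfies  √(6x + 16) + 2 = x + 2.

x = 8

Isolate the radical: √(6x + 16) = x.
Square both sides: 6x + 16 = (x)².
Expand and rearrange: x² - 6x - 16 = 0.
Solving gives x = 8 or x = -2.
Check each candidate in the original equation:
  x = 8: √(64) = 8, while x = 8 — valid.
  x = -2: √(4) = 2, while x = -2 — extraneous.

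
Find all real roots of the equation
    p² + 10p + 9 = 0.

Factor: (p + 9)(p + 1) = 0.
So p = -9 or p = -1.

p = -9 or p = -1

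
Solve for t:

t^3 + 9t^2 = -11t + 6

t = -7.4051 or t = -2 or t = 0.4051

Rearrange: t^3 + 9t^2 + 11t - 6 = 0.
Possible rational roots are divisors of -6. Testing t = -2 gives 0, so (t + 2) is a factor.
Divide: t^3 + 9t^2 + 11t - 6 = (t + 2)(t^2 + 7t - 3).
Apply the quadratic formula to t^2 + 7t - 3 = 0: t = (-7 +/- sqrt(61))/2, i.e. t ~= 0.4051 or t ~= -7.4051.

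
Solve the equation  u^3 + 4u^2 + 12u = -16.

Rearrange: u^3 + 4u^2 + 12u + 16 = 0.
Possible rational roots are divisors of 16. Testing u = -2 gives 0, so (u + 2) is a factor.
Divide: u^3 + 4u^2 + 12u + 16 = (u + 2)(u^2 + 2u + 8).
The quadratic u^2 + 2u + 8 has discriminant -28 < 0, so no further real roots.

u = -2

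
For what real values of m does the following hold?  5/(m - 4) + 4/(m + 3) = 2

Multiply both sides by (m - 4)(m + 3):
5(m + 3) + 4(m - 4) = 2(m - 4)(m + 3).
Expand and collect terms: 2m^2 - 11m - 23 = 0.
By the quadratic formula, m = (11 +/- sqrt(305)) / 4, so m ~= 7.1161 or m ~= -1.6161.
Neither value makes a denominator zero (m != 4, m != -3), so both are valid.

m = -1.6161 or m = 7.1161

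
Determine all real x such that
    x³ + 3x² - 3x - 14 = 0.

Possible rational roots are divisors of -14. Testing x = 2 gives 0, so (x - 2) is a factor.
Divide: x³ + 3x² - 3x - 14 = (x - 2)(x² + 5x + 7).
The quadratic x² + 5x + 7 has discriminant -3 < 0, so no further real roots.

x = 2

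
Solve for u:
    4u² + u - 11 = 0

u = -1.788 or u = 1.538

Discriminant: (1)² − 4·4·(-11) = 177.
Quadratic formula: u = (-1 ± √177) / 8.
So u = -1/8 + √(177)/8 ≈ 1.538 or u = -√(177)/8 - 1/8 ≈ -1.788.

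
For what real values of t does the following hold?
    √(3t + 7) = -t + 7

t = 3

Square both sides: 3t + 7 = (-t + 7)².
Expand and rearrange: t² - 17t + 42 = 0.
Solving gives t = 14 or t = 3.
Check each candidate in the original equation:
  t = 14: √(49) = 7, while -t + 7 = -7 — extraneous.
  t = 3: √(16) = 4, while -t + 7 = 4 — valid.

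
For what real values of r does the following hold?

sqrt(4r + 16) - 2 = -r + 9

r = 5

Isolate the radical: sqrt(4r + 16) = -r + 11.
Square both sides: 4r + 16 = (-r + 11)^2.
Expand and rearrange: r^2 - 26r + 105 = 0.
Solving gives r = 21 or r = 5.
Check each candidate in the original equation:
  r = 21: sqrt(100) = 10, while -r + 11 = -10 — extraneous.
  r = 5: sqrt(36) = 6, while -r + 11 = 6 — valid.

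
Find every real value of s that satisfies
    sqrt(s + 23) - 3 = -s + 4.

Isolate the radical: sqrt(s + 23) = -s + 7.
Square both sides: s + 23 = (-s + 7)^2.
Expand and rearrange: s^2 - 15s + 26 = 0.
Solving gives s = 13 or s = 2.
Check each candidate in the original equation:
  s = 13: sqrt(36) = 6, while -s + 7 = -6 — extraneous.
  s = 2: sqrt(25) = 5, while -s + 7 = 5 — valid.

s = 2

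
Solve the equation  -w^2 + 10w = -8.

w = -0.7446 or w = 10.7446

Rearrange to standard form: -w^2 + 10w + 8 = 0.
Discriminant: (10)^2 - 4*(-1)*8 = 132.
Quadratic formula: w = (-10 +/- sqrt(132)) / (-2).
So w = 5 - sqrt(33) ~= -0.7446 or w = 5 + sqrt(33) ~= 10.7446.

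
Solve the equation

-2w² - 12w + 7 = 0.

w = -6.5355 or w = 0.5355

Discriminant: (-12)² − 4·(-2)·7 = 200.
Quadratic formula: w = (12 ± √200) / (-4).
So w = -5·√(2)/2 - 3 ≈ -6.5355 or w = -3 + 5·√(2)/2 ≈ 0.5355.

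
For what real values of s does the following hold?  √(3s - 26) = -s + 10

Square both sides: 3s - 26 = (-s + 10)².
Expand and rearrange: s² - 23s + 126 = 0.
Solving gives s = 14 or s = 9.
Check each candidate in the original equation:
  s = 14: √(16) = 4, while -s + 10 = -4 — extraneous.
  s = 9: √(1) = 1, while -s + 10 = 1 — valid.

s = 9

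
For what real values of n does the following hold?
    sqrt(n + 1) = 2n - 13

Square both sides: n + 1 = (2n - 13)^2.
Expand and rearrange: 4n^2 - 53n + 168 = 0.
Solving gives n = 8 or n = 5.25.
Check each candidate in the original equation:
  n = 8: sqrt(9) = 3, while 2n - 13 = 3 — valid.
  n = 5.25: sqrt(6.25) = 2.5, while 2n - 13 = -2.5 — extraneous.

n = 8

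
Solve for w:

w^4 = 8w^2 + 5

Let u = w^2. The equation becomes u^2 - 8u - 5 = 0.
By the quadratic formula, u = 4 + sqrt(21) or u = 4 - sqrt(21).
w^2 = 4 + sqrt(21) gives w = +/-sqrt(4 + sqrt(21)) ~= +/-2.9296.
w^2 = 4 - sqrt(21) < 0 has no real solution.

w = -2.9296 or w = 2.9296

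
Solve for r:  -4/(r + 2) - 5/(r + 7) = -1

Multiply both sides by (r + 2)(r + 7):
-4(r + 7) - 5(r + 2) = -(r + 2)(r + 7).
Expand and collect terms: -r² + 24 = 0.
By the quadratic formula, r = (0 ± √96) / -2, so r ≈ -4.899 or r ≈ 4.899.
Neither value makes a denominator zero (r ≠ -2, r ≠ -7), so both are valid.

r = -4.899 or r = 4.899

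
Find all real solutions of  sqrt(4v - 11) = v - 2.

Square both sides: 4v - 11 = (v - 2)^2.
Expand and rearrange: v^2 - 8v + 15 = 0.
Solving gives v = 5 or v = 3.
Check each candidate in the original equation:
  v = 5: sqrt(9) = 3, while v - 2 = 3 — valid.
  v = 3: sqrt(1) = 1, while v - 2 = 1 — valid.

v = 3 or v = 5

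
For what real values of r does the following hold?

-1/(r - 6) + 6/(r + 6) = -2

r = -8.9026 or r = 6.4026

Multiply both sides by (r - 6)(r + 6):
-(r + 6) + 6(r - 6) = -2(r - 6)(r + 6).
Expand and collect terms: -2r^2 - 5r + 114 = 0.
By the quadratic formula, r = (5 +/- sqrt(937)) / -4, so r ~= -8.9026 or r ~= 6.4026.
Neither value makes a denominator zero (r != 6, r != -6), so both are valid.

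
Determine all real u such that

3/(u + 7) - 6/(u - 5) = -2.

u = -8.2226 or u = 7.7226

Multiply both sides by (u + 7)(u - 5):
3(u - 5) - 6(u + 7) = -2(u + 7)(u - 5).
Expand and collect terms: -2u^2 - u + 127 = 0.
By the quadratic formula, u = (1 +/- sqrt(1017)) / -4, so u ~= -8.2226 or u ~= 7.7226.
Neither value makes a denominator zero (u != -7, u != 5), so both are valid.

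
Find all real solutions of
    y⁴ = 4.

Let u = y². The equation becomes u² - 4 = 0.
Factor: (u - 2)(u + 2) = 0, so u = 2 or u = -2.
y² = 2 gives y = ±√(2) ≈ ±1.4142.
y² = -2 < 0 has no real solution.

y = -1.4142 or y = 1.4142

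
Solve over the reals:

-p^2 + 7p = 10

Bring every term to one side: -p^2 + 7p - 10 = 0.
Factor: -1(p - 2)(p - 5) = 0.
So p = 2 or p = 5.

p = 2 or p = 5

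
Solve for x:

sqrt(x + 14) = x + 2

Square both sides: x + 14 = (x + 2)^2.
Expand and rearrange: x^2 + 3x - 10 = 0.
Solving gives x = 2 or x = -5.
Check each candidate in the original equation:
  x = 2: sqrt(16) = 4, while x + 2 = 4 — valid.
  x = -5: sqrt(9) = 3, while x + 2 = -3 — extraneous.

x = 2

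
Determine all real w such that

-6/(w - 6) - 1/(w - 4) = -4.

w = 4.1384 or w = 7.6116

Multiply both sides by (w - 6)(w - 4):
-6(w - 4) - (w - 6) = -4(w - 6)(w - 4).
Expand and collect terms: -4w^2 + 47w - 126 = 0.
By the quadratic formula, w = (-47 +/- sqrt(193)) / -8, so w ~= 4.1384 or w ~= 7.6116.
Neither value makes a denominator zero (w != 6, w != 4), so both are valid.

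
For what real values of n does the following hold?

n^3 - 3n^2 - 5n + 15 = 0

Possible rational roots are divisors of 15. Testing n = 3 gives 0, so (n - 3) is a factor.
Divide: n^3 - 3n^2 - 5n + 15 = (n - 3)(n^2 - 5).
Apply the quadratic formula to n^2 - 5 = 0: n = (0 +/- sqrt(20))/2, i.e. n ~= 2.2361 or n ~= -2.2361.

n = -2.2361 or n = 2.2361 or n = 3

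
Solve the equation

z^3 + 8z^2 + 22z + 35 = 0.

z = -5

Possible rational roots are divisors of 35. Testing z = -5 gives 0, so (z + 5) is a factor.
Divide: z^3 + 8z^2 + 22z + 35 = (z + 5)(z^2 + 3z + 7).
The quadratic z^2 + 3z + 7 has discriminant -19 < 0, so no further real roots.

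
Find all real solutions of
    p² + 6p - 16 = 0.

p = -8 or p = 2

Factor: (p - 2)(p + 8) = 0.
So p = 2 or p = -8.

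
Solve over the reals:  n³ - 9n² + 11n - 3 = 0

n = 0.3944 or n = 1 or n = 7.6056

Possible rational roots are divisors of -3. Testing n = 1 gives 0, so (n - 1) is a factor.
Divide: n³ - 9n² + 11n - 3 = (n - 1)(n² - 8n + 3).
Apply the quadratic formula to n² - 8n + 3 = 0: n = (8 ± √52)/2, i.e. n ≈ 7.6056 or n ≈ 0.3944.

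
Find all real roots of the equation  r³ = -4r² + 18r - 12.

r = -6.873 or r = 0.873 or r = 2

Rearrange: r³ + 4r² - 18r + 12 = 0.
Possible rational roots are divisors of 12. Testing r = 2 gives 0, so (r - 2) is a factor.
Divide: r³ + 4r² - 18r + 12 = (r - 2)(r² + 6r - 6).
Apply the quadratic formula to r² + 6r - 6 = 0: r = (-6 ± √60)/2, i.e. r ≈ 0.873 or r ≈ -6.873.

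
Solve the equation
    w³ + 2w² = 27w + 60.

w = -5 or w = -2.2749 or w = 5.2749

Rearrange: w³ + 2w² - 27w - 60 = 0.
Possible rational roots are divisors of -60. Testing w = -5 gives 0, so (w + 5) is a factor.
Divide: w³ + 2w² - 27w - 60 = (w + 5)(w² - 3w - 12).
Apply the quadratic formula to w² - 3w - 12 = 0: w = (3 ± √57)/2, i.e. w ≈ 5.2749 or w ≈ -2.2749.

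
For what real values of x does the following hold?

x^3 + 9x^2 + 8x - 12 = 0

Possible rational roots are divisors of -12. Testing x = -2 gives 0, so (x + 2) is a factor.
Divide: x^3 + 9x^2 + 8x - 12 = (x + 2)(x^2 + 7x - 6).
Apply the quadratic formula to x^2 + 7x - 6 = 0: x = (-7 +/- sqrt(73))/2, i.e. x ~= 0.772 or x ~= -7.772.

x = -7.772 or x = -2 or x = 0.772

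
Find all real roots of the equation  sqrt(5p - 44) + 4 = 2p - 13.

Isolate the radical: sqrt(5p - 44) = 2p - 17.
Square both sides: 5p - 44 = (2p - 17)^2.
Expand and rearrange: 4p^2 - 73p + 333 = 0.
Solving gives p = 9.25 or p = 9.
Check each candidate in the original equation:
  p = 9.25: sqrt(2.25) = 1.5, while 2p - 17 = 1.5 — valid.
  p = 9: sqrt(1) = 1, while 2p - 17 = 1 — valid.

p = 9 or p = 9.25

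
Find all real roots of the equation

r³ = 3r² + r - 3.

r = -1 or r = 1 or r = 3

Rearrange: r³ - 3r² - r + 3 = 0.
Possible rational roots are divisors of 3. Testing r = -1 gives 0, so (r + 1) is a factor.
Divide: r³ - 3r² - r + 3 = (r + 1)(r² - 4r + 3).
Factor the quadratic: r = 3 or r = 1.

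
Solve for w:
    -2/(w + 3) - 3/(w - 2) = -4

w = -2.5705 or w = 2.8205

Multiply both sides by (w + 3)(w - 2):
-2(w - 2) - 3(w + 3) = -4(w + 3)(w - 2).
Expand and collect terms: -4w² + w + 29 = 0.
By the quadratic formula, w = (-1 ± √465) / -8, so w ≈ -2.5705 or w ≈ 2.8205.
Neither value makes a denominator zero (w ≠ -3, w ≠ 2), so both are valid.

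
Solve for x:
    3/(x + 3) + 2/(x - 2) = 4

x = -2.3277 or x = 2.5777

Multiply both sides by (x + 3)(x - 2):
3(x - 2) + 2(x + 3) = 4(x + 3)(x - 2).
Expand and collect terms: 4x^2 - x - 24 = 0.
By the quadratic formula, x = (1 +/- sqrt(385)) / 8, so x ~= 2.5777 or x ~= -2.3277.
Neither value makes a denominator zero (x != -3, x != 2), so both are valid.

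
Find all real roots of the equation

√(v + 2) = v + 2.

Square both sides: v + 2 = (v + 2)².
Expand and rearrange: v² + 3v + 2 = 0.
Solving gives v = -1 or v = -2.
Check each candidate in the original equation:
  v = -1: √(1) = 1, while v + 2 = 1 — valid.
  v = -2: √(0) = 0, while v + 2 = 0 — valid.

v = -2 or v = -1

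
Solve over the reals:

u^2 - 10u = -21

u = 3 or u = 7

Bring every term to one side: u^2 - 10u + 21 = 0.
Factor: (u - 7)(u - 3) = 0.
So u = 7 or u = 3.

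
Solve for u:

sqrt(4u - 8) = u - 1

u = 3

Square both sides: 4u - 8 = (u - 1)^2.
Expand and rearrange: u^2 - 6u + 9 = 0.
This gives the repeated root u = 3.
Check in the original equation:
  u = 3: sqrt(4) = 2, while u - 1 = 2 — valid.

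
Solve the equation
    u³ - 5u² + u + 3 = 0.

Possible rational roots are divisors of 3. Testing u = 1 gives 0, so (u - 1) is a factor.
Divide: u³ - 5u² + u + 3 = (u - 1)(u² - 4u - 3).
Apply the quadratic formula to u² - 4u - 3 = 0: u = (4 ± √28)/2, i.e. u ≈ 4.6458 or u ≈ -0.6458.

u = -0.6458 or u = 1 or u = 4.6458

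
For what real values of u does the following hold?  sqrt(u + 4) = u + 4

Square both sides: u + 4 = (u + 4)^2.
Expand and rearrange: u^2 + 7u + 12 = 0.
Solving gives u = -3 or u = -4.
Check each candidate in the original equation:
  u = -3: sqrt(1) = 1, while u + 4 = 1 — valid.
  u = -4: sqrt(0) = 0, while u + 4 = 0 — valid.

u = -4 or u = -3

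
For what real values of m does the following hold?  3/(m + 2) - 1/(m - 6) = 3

Multiply both sides by (m + 2)(m - 6):
3(m - 6) - (m + 2) = 3(m + 2)(m - 6).
Expand and collect terms: 3m^2 - 14m - 16 = 0.
By the quadratic formula, m = (14 +/- sqrt(388)) / 6, so m ~= 5.6163 or m ~= -0.9496.
Neither value makes a denominator zero (m != -2, m != 6), so both are valid.

m = -0.9496 or m = 5.6163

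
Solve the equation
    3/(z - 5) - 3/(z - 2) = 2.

Multiply both sides by (z - 5)(z - 2):
3(z - 2) - 3(z - 5) = 2(z - 5)(z - 2).
Expand and collect terms: 2z² - 14z + 11 = 0.
By the quadratic formula, z = (14 ± √108) / 4, so z ≈ 6.0981 or z ≈ 0.9019.
Neither value makes a denominator zero (z ≠ 5, z ≠ 2), so both are valid.

z = 0.9019 or z = 6.0981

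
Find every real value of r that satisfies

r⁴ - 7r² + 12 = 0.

r = -2 or r = -1.7321 or r = 1.7321 or r = 2

Let u = r². The equation becomes u² - 7u + 12 = 0.
Factor: (u - 4)(u - 3) = 0, so u = 4 or u = 3.
r² = 4 gives r = ±2.
r² = 3 gives r = ±√(3) ≈ ±1.7321.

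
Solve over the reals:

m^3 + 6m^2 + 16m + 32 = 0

m = -4

Possible rational roots are divisors of 32. Testing m = -4 gives 0, so (m + 4) is a factor.
Divide: m^3 + 6m^2 + 16m + 32 = (m + 4)(m^2 + 2m + 8).
The quadratic m^2 + 2m + 8 has discriminant -28 < 0, so no further real roots.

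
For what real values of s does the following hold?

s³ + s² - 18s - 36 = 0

Possible rational roots are divisors of -36. Testing s = -3 gives 0, so (s + 3) is a factor.
Divide: s³ + s² - 18s - 36 = (s + 3)(s² - 2s - 12).
Apply the quadratic formula to s² - 2s - 12 = 0: s = (2 ± √52)/2, i.e. s ≈ 4.6056 or s ≈ -2.6056.

s = -3 or s = -2.6056 or s = 4.6056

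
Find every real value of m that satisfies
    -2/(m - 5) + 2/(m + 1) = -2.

Multiply both sides by (m - 5)(m + 1):
-2(m + 1) + 2(m - 5) = -2(m - 5)(m + 1).
Expand and collect terms: -2m^2 + 8m + 22 = 0.
By the quadratic formula, m = (-8 +/- sqrt(240)) / -4, so m ~= -1.873 or m ~= 5.873.
Neither value makes a denominator zero (m != 5, m != -1), so both are valid.

m = -1.873 or m = 5.873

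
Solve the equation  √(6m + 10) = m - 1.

m = 9

Square both sides: 6m + 10 = (m - 1)².
Expand and rearrange: m² - 8m - 9 = 0.
Solving gives m = 9 or m = -1.
Check each candidate in the original equation:
  m = 9: √(64) = 8, while m - 1 = 8 — valid.
  m = -1: √(4) = 2, while m - 1 = -2 — extraneous.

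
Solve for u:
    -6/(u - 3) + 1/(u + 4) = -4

u = -4.2069 or u = 4.4569

Multiply both sides by (u - 3)(u + 4):
-6(u + 4) + (u - 3) = -4(u - 3)(u + 4).
Expand and collect terms: -4u^2 + u + 75 = 0.
By the quadratic formula, u = (-1 +/- sqrt(1201)) / -8, so u ~= -4.2069 or u ~= 4.4569.
Neither value makes a denominator zero (u != 3, u != -4), so both are valid.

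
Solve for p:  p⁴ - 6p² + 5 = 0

Let u = p². The equation becomes u² - 6u + 5 = 0.
Factor: (u - 5)(u - 1) = 0, so u = 5 or u = 1.
p² = 5 gives p = ±√(5) ≈ ±2.2361.
p² = 1 gives p = ±1.

p = -2.2361 or p = -1 or p = 1 or p = 2.2361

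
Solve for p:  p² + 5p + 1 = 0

Discriminant: (5)² − 4·1·1 = 21.
Quadratic formula: p = (-5 ± √21) / 2.
So p = -5/2 + √(21)/2 ≈ -0.2087 or p = -5/2 - √(21)/2 ≈ -4.7913.

p = -4.7913 or p = -0.2087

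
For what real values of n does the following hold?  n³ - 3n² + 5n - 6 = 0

Possible rational roots are divisors of -6. Testing n = 2 gives 0, so (n - 2) is a factor.
Divide: n³ - 3n² + 5n - 6 = (n - 2)(n² - n + 3).
The quadratic n² - n + 3 has discriminant -11 < 0, so no further real roots.

n = 2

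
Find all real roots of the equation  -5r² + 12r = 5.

Rearrange to standard form: -5r² + 12r - 5 = 0.
Discriminant: (12)² − 4·(-5)·(-5) = 44.
Quadratic formula: r = (-12 ± √44) / (-10).
So r = 6/5 - √(11)/5 ≈ 0.5367 or r = √(11)/5 + 6/5 ≈ 1.8633.

r = 0.5367 or r = 1.8633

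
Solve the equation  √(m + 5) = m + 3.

Square both sides: m + 5 = (m + 3)².
Expand and rearrange: m² + 5m + 4 = 0.
Solving gives m = -1 or m = -4.
Check each candidate in the original equation:
  m = -1: √(4) = 2, while m + 3 = 2 — valid.
  m = -4: √(1) = 1, while m + 3 = -1 — extraneous.

m = -1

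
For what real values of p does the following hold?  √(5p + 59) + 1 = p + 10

Isolate the radical: √(5p + 59) = p + 9.
Square both sides: 5p + 59 = (p + 9)².
Expand and rearrange: p² + 13p + 22 = 0.
Solving gives p = -2 or p = -11.
Check each candidate in the original equation:
  p = -2: √(49) = 7, while p + 9 = 7 — valid.
  p = -11: √(4) = 2, while p + 9 = -2 — extraneous.

p = -2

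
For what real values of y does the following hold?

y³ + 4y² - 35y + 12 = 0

Possible rational roots are divisors of 12. Testing y = 4 gives 0, so (y - 4) is a factor.
Divide: y³ + 4y² - 35y + 12 = (y - 4)(y² + 8y - 3).
Apply the quadratic formula to y² + 8y - 3 = 0: y = (-8 ± √76)/2, i.e. y ≈ 0.3589 or y ≈ -8.3589.

y = -8.3589 or y = 0.3589 or y = 4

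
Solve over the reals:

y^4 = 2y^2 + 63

Let u = y^2. The equation becomes u^2 - 2u - 63 = 0.
Factor: (u - 9)(u + 7) = 0, so u = 9 or u = -7.
y^2 = 9 gives y = +/-3.
y^2 = -7 < 0 has no real solution.

y = -3 or y = 3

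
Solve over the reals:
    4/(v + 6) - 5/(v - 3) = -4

v = -6.8878 or v = 4.1378

Multiply both sides by (v + 6)(v - 3):
4(v - 3) - 5(v + 6) = -4(v + 6)(v - 3).
Expand and collect terms: -4v² - 11v + 114 = 0.
By the quadratic formula, v = (11 ± √1945) / -8, so v ≈ -6.8878 or v ≈ 4.1378.
Neither value makes a denominator zero (v ≠ -6, v ≠ 3), so both are valid.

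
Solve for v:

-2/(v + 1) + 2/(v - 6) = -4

Multiply both sides by (v + 1)(v - 6):
-2(v - 6) + 2(v + 1) = -4(v + 1)(v - 6).
Expand and collect terms: -4v² + 20v + 10 = 0.
By the quadratic formula, v = (-20 ± √560) / -8, so v ≈ -0.458 or v ≈ 5.458.
Neither value makes a denominator zero (v ≠ -1, v ≠ 6), so both are valid.

v = -0.458 or v = 5.458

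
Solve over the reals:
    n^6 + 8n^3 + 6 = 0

Let u = n^3. The equation becomes u^2 + 8u + 6 = 0.
By the quadratic formula, u = -4 + sqrt(10) or u = -4 - sqrt(10).
n^3 = -4 + sqrt(10) gives n = -(4 - sqrt(10))^(1/3) ~= -0.9427.
n^3 = -4 - sqrt(10) gives n = -(sqrt(10) + 4)^(1/3) ~= -1.9276.

n = -1.9276 or n = -0.9427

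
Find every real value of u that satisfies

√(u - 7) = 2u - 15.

Square both sides: u - 7 = (2u - 15)².
Expand and rearrange: 4u² - 61u + 232 = 0.
Solving gives u = 8 or u = 7.25.
Check each candidate in the original equation:
  u = 8: √(1) = 1, while 2u - 15 = 1 — valid.
  u = 7.25: √(0.25) = 0.5, while 2u - 15 = -0.5 — extraneous.

u = 8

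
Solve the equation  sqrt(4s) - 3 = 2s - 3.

Isolate the radical: sqrt(4s) = 2s.
Square both sides: 4s = (2s)^2.
Expand and rearrange: 4s^2 - 4s = 0.
Solving gives s = 1 or s = 0.
Check each candidate in the original equation:
  s = 1: sqrt(4) = 2, while 2s = 2 — valid.
  s = 0: sqrt(0) = 0, while 2s = 0 — valid.

s = 0 or s = 1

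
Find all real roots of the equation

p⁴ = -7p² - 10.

Let u = p². The equation becomes u² + 7u + 10 = 0.
Factor: (u + 2)(u + 5) = 0, so u = -2 or u = -5.
p² = -2 < 0 has no real solution.
p² = -5 < 0 has no real solution.

No real solutions.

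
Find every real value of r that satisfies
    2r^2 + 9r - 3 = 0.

r = -4.8117 or r = 0.3117

Discriminant: (9)^2 - 4*2*(-3) = 105.
Quadratic formula: r = (-9 +/- sqrt(105)) / 4.
So r = -9/4 + sqrt(105)/4 ~= 0.3117 or r = -sqrt(105)/4 - 9/4 ~= -4.8117.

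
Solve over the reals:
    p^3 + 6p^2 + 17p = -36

Rearrange: p^3 + 6p^2 + 17p + 36 = 0.
Possible rational roots are divisors of 36. Testing p = -4 gives 0, so (p + 4) is a factor.
Divide: p^3 + 6p^2 + 17p + 36 = (p + 4)(p^2 + 2p + 9).
The quadratic p^2 + 2p + 9 has discriminant -32 < 0, so no further real roots.

p = -4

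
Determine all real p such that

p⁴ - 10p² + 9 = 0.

Let u = p². The equation becomes u² - 10u + 9 = 0.
Factor: (u - 9)(u - 1) = 0, so u = 9 or u = 1.
p² = 9 gives p = ±3.
p² = 1 gives p = ±1.

p = -3 or p = -1 or p = 1 or p = 3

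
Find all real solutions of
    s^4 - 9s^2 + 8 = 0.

s = -2.8284 or s = -1 or s = 1 or s = 2.8284

Let u = s^2. The equation becomes u^2 - 9u + 8 = 0.
Factor: (u - 8)(u - 1) = 0, so u = 8 or u = 1.
s^2 = 8 gives s = +/-2*sqrt(2) ~= +/-2.8284.
s^2 = 1 gives s = +/-1.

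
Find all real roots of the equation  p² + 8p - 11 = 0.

Discriminant: (8)² − 4·1·(-11) = 108.
Quadratic formula: p = (-8 ± √108) / 2.
So p = -4 + 3·√(3) ≈ 1.1962 or p = -3·√(3) - 4 ≈ -9.1962.

p = -9.1962 or p = 1.1962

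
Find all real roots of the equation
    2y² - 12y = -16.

y = 2 or y = 4

Bring every term to one side: 2y² - 12y + 16 = 0.
Factor: 2(y - 2)(y - 4) = 0.
So y = 2 or y = 4.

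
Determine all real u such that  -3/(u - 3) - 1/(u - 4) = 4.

u = 2.134 or u = 3.866

Multiply both sides by (u - 3)(u - 4):
-3(u - 4) - (u - 3) = 4(u - 3)(u - 4).
Expand and collect terms: 4u^2 - 24u + 33 = 0.
By the quadratic formula, u = (24 +/- sqrt(48)) / 8, so u ~= 3.866 or u ~= 2.134.
Neither value makes a denominator zero (u != 3, u != 4), so both are valid.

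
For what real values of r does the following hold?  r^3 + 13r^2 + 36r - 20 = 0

Possible rational roots are divisors of -20. Testing r = -5 gives 0, so (r + 5) is a factor.
Divide: r^3 + 13r^2 + 36r - 20 = (r + 5)(r^2 + 8r - 4).
Apply the quadratic formula to r^2 + 8r - 4 = 0: r = (-8 +/- sqrt(80))/2, i.e. r ~= 0.4721 or r ~= -8.4721.

r = -8.4721 or r = -5 or r = 0.4721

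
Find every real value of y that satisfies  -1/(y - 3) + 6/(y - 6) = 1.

y = 2.6411 or y = 11.3589

Multiply both sides by (y - 3)(y - 6):
-(y - 6) + 6(y - 3) = (y - 3)(y - 6).
Expand and collect terms: y² - 14y + 30 = 0.
By the quadratic formula, y = (14 ± √76) / 2, so y ≈ 11.3589 or y ≈ 2.6411.
Neither value makes a denominator zero (y ≠ 3, y ≠ 6), so both are valid.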